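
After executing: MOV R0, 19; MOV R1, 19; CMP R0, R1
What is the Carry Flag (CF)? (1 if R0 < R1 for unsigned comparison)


Register state trace:
  MOV R0, 19  → R0 = 19
  MOV R1, 19  → R1 = 19
  CMP R0, R1  → unsigned 19 - 19: no borrow
  19 >= 19, so CF = 0
CF = 0

0


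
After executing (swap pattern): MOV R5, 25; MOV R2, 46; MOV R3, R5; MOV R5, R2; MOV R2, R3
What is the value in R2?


Register state trace (swap pattern):
  MOV R5, 25  → R5 = 25
  MOV R2, 46  → R2 = 46
  MOV R3, R5  → R3 = 25  (save R5)
  MOV R5, R2  → R5 = 46  (R5 gets R2's value)
  MOV R2, R3  → R2 = 25  (R2 gets saved value)
Final: R2 = 25

25


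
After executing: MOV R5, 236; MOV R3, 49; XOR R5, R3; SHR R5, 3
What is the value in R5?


Register state trace:
  MOV R5, 236  → R5 = 236 (0b11101100)
  MOV R3, 49  → R3 = 49 (0b00110001)
  XOR R5, R3  → R5 = 236 XOR 49 = 221 (0b11011101)
  SHR R5, 3  → R5 = 221 >> 3 = 27
Final: R5 = 27

27


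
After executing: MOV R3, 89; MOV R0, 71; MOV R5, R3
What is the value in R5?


Register state trace:
  MOV R3, 89  → R3 = 89
  MOV R0, 71  → R0 = 71
  MOV R5, R3  → R5 = 89
Final: R5 = 89

89


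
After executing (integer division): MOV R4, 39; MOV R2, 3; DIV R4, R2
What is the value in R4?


Register state trace:
  MOV R4, 39  → R4 = 39
  MOV R2, 3  → R2 = 3
  DIV R4, R2  → R4 = 39 // 3 = 13
Final: R4 = 13

13


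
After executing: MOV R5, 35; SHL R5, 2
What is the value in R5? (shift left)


Register state trace:
  MOV R5, 35  → R5 = 35
  SHL R5, 2  → R5 = 35 << 2 = 35 * 2^2 = 140
Final: R5 = 140

140


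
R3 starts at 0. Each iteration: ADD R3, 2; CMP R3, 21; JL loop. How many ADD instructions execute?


Loop trace (R3 starts at 0, target 21, step 2):
  ADD #1: R3 = 0 + 2 = 2  → 2 < 21, loop
  ADD #2: R3 = 2 + 2 = 4  → 4 < 21, loop
  ADD #3: R3 = 4 + 2 = 6  → 6 < 21, loop
  ADD #4: R3 = 6 + 2 = 8  → 8 < 21, loop
  ADD #5: R3 = 8 + 2 = 10  → 10 < 21, loop
  ADD #6: R3 = 10 + 2 = 12  → 12 < 21, loop
  ADD #7: R3 = 12 + 2 = 14  → 14 < 21, loop
  ADD #8: R3 = 14 + 2 = 16  → 16 < 21, loop
  ADD #9: R3 = 16 + 2 = 18  → 18 < 21, loop
  ADD #10: R3 = 18 + 2 = 20  → 20 < 21, loop
  ADD #11: R3 = 20 + 2 = 22  → 22 >= 21, exit
Total ADD instructions: 11

11


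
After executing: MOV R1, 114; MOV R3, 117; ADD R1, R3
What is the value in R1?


Register state trace:
  MOV R1, 114  → R1 = 114
  MOV R3, 117  → R3 = 117
  ADD R1, R3  → R1 = 114 + 117 = 231
Final: R1 = 231

231


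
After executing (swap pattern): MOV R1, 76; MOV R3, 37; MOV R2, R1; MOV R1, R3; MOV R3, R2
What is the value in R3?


Register state trace (swap pattern):
  MOV R1, 76  → R1 = 76
  MOV R3, 37  → R3 = 37
  MOV R2, R1  → R2 = 76  (save R1)
  MOV R1, R3  → R1 = 37  (R1 gets R3's value)
  MOV R3, R2  → R3 = 76  (R3 gets saved value)
Final: R3 = 76

76


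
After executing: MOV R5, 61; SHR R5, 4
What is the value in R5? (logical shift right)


Register state trace:
  MOV R5, 61  → R5 = 61
  SHR R5, 4  → R5 = 61 >> 4 = 61 // 2^4 = 3
Final: R5 = 3

3


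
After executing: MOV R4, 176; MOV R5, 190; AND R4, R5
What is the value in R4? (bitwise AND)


Register state trace:
  MOV R4, 176  → R4 = 176 (0b10110000)
  MOV R5, 190  → R5 = 190 (0b10111110)
  AND R4, R5  → R4 = 176 AND 190 = 176 (0b10110000)
Final: R4 = 176

176


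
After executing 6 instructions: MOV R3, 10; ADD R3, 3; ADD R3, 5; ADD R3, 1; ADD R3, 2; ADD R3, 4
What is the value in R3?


Register state trace:
  MOV R3, 10  → R3 = 10
  ADD R3, 3  → R3 = 10 + 3 = 13
  ADD R3, 5  → R3 = 13 + 5 = 18
  ADD R3, 1  → R3 = 18 + 1 = 19
  ADD R3, 2  → R3 = 19 + 2 = 21
  ADD R3, 4  → R3 = 21 + 4 = 25
Final: R3 = 25

25


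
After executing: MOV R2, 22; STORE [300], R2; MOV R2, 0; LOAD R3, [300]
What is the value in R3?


Register and memory trace:
  MOV R2, 22  → R2 = 22
  STORE [300], R2  → mem[300] = 22
  MOV R2, 0  → R2 = 0
  LOAD R3, [300]  → R3 = mem[300] = 22
Final: R3 = 22

22


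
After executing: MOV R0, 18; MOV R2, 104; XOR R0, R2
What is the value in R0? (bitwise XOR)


Register state trace:
  MOV R0, 18  → R0 = 18 (0b00010010)
  MOV R2, 104  → R2 = 104 (0b01101000)
  XOR R0, R2  → R0 = 18 XOR 104 = 122 (0b01111010)
Final: R0 = 122

122


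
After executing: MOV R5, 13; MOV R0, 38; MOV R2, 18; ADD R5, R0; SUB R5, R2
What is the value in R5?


Register state trace:
  MOV R5, 13  → R5 = 13
  MOV R0, 38  → R0 = 38
  MOV R2, 18  → R2 = 18
  ADD R5, R0  → R5 = 13 + 38 = 51
  SUB R5, R2  → R5 = 51 - 18 = 33
Final: R5 = 33

33


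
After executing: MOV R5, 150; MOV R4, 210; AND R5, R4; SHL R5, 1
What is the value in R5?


Register state trace:
  MOV R5, 150  → R5 = 150 (0b10010110)
  MOV R4, 210  → R4 = 210 (0b11010010)
  AND R5, R4  → R5 = 150 AND 210 = 146 (0b10010010)
  SHL R5, 1  → R5 = 146 << 1 = 292
Final: R5 = 292

292


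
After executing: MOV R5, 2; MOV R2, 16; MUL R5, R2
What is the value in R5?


Register state trace:
  MOV R5, 2  → R5 = 2
  MOV R2, 16  → R2 = 16
  MUL R5, R2  → R5 = 2 * 16 = 32
Final: R5 = 32

32


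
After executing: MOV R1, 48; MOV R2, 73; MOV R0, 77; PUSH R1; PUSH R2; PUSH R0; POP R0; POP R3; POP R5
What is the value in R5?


Stack trace (top is rightmost):
  MOV R1, 48  → R1 = 48
  MOV R2, 73  → R2 = 73
  MOV R0, 77  → R0 = 77
  PUSH R1  → stack: [48]
  PUSH R2  → stack: [48, 73]
  PUSH R0  → stack: [48, 73, 77]
  POP R0  → R0 = 77, stack: [48, 73]
  POP R3  → R3 = 73, stack: [48]
  POP R5  → R5 = 48, stack: []
Final: R5 = 48

48


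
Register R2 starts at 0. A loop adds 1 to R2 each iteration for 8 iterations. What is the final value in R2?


Starting value: R2 = 0
  Iter 1: R2 = 0 + 1 = 1
  Iter 2: R2 = 1 + 1 = 2
  Iter 3: R2 = 2 + 1 = 3
  Iter 4: R2 = 3 + 1 = 4
  Iter 5: R2 = 4 + 1 = 5
  Iter 6: R2 = 5 + 1 = 6
  Iter 7: R2 = 6 + 1 = 7
  Iter 8: R2 = 7 + 1 = 8
Final: R2 = 8

8


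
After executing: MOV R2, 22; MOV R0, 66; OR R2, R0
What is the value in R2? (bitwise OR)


Register state trace:
  MOV R2, 22  → R2 = 22 (0b00010110)
  MOV R0, 66  → R0 = 66 (0b01000010)
  OR R2, R0   → R2 = 22 OR 66 = 86 (0b01010110)
Final: R2 = 86

86


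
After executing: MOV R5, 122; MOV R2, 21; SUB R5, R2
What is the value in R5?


Register state trace:
  MOV R5, 122  → R5 = 122
  MOV R2, 21  → R2 = 21
  SUB R5, R2  → R5 = 122 - 21 = 101
Final: R5 = 101

101


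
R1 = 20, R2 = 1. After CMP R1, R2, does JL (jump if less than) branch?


Trace:
  R1 = 20, R2 = 1
  CMP R1, R2  → compares 20 vs 1
  JL checks: is 20 less than 1?
  20 > 1, so condition is false
Branch taken: No

No


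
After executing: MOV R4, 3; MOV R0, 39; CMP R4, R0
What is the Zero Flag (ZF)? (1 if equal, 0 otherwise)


Register state trace:
  MOV R4, 3  → R4 = 3
  MOV R0, 39  → R0 = 39
  CMP R4, R0  → computes 3 - 39 = -36
  Result is nonzero, so values are not equal
ZF = 0

0


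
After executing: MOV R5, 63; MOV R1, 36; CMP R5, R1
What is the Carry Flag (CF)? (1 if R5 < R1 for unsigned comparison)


Register state trace:
  MOV R5, 63  → R5 = 63
  MOV R1, 36  → R1 = 36
  CMP R5, R1  → unsigned 63 - 36: no borrow
  63 >= 36, so CF = 0
CF = 0

0


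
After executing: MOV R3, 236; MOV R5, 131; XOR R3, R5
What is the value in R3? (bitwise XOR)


Register state trace:
  MOV R3, 236  → R3 = 236 (0b11101100)
  MOV R5, 131  → R5 = 131 (0b10000011)
  XOR R3, R5  → R3 = 236 XOR 131 = 111 (0b01101111)
Final: R3 = 111

111


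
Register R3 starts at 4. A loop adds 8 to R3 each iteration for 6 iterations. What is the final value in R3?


Starting value: R3 = 4
  Iter 1: R3 = 4 + 8 = 12
  Iter 2: R3 = 12 + 8 = 20
  Iter 3: R3 = 20 + 8 = 28
  Iter 4: R3 = 28 + 8 = 36
  Iter 5: R3 = 36 + 8 = 44
  Iter 6: R3 = 44 + 8 = 52
Final: R3 = 52

52


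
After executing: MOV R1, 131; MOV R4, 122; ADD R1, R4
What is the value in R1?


Register state trace:
  MOV R1, 131  → R1 = 131
  MOV R4, 122  → R4 = 122
  ADD R1, R4  → R1 = 131 + 122 = 253
Final: R1 = 253

253


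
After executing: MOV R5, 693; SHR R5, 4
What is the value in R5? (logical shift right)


Register state trace:
  MOV R5, 693  → R5 = 693
  SHR R5, 4  → R5 = 693 >> 4 = 693 // 2^4 = 43
Final: R5 = 43

43


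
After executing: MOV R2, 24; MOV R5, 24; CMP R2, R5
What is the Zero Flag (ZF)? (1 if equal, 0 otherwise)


Register state trace:
  MOV R2, 24  → R2 = 24
  MOV R5, 24  → R5 = 24
  CMP R2, R5  → computes 24 - 24 = 0
  Result is zero, so values are equal
ZF = 1

1


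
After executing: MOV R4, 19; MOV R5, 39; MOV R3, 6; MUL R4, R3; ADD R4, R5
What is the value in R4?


Register state trace:
  MOV R4, 19  → R4 = 19
  MOV R5, 39  → R5 = 39
  MOV R3, 6  → R3 = 6
  MUL R4, R3  → R4 = 19 * 6 = 114
  ADD R4, R5  → R4 = 114 + 39 = 153
Final: R4 = 153

153


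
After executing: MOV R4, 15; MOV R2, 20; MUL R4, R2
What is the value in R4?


Register state trace:
  MOV R4, 15  → R4 = 15
  MOV R2, 20  → R2 = 20
  MUL R4, R2  → R4 = 15 * 20 = 300
Final: R4 = 300

300


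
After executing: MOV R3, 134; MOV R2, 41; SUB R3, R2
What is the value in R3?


Register state trace:
  MOV R3, 134  → R3 = 134
  MOV R2, 41  → R2 = 41
  SUB R3, R2  → R3 = 134 - 41 = 93
Final: R3 = 93

93


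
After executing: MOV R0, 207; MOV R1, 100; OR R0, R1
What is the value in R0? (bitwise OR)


Register state trace:
  MOV R0, 207  → R0 = 207 (0b11001111)
  MOV R1, 100  → R1 = 100 (0b01100100)
  OR R0, R1   → R0 = 207 OR 100 = 239 (0b11101111)
Final: R0 = 239

239


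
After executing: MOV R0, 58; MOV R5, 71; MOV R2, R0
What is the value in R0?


Register state trace:
  MOV R0, 58  → R0 = 58
  MOV R5, 71  → R5 = 71
  MOV R2, R0  → R2 = 58
Final: R0 = 58

58


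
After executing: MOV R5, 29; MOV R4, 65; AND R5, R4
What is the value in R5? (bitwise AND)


Register state trace:
  MOV R5, 29  → R5 = 29 (0b00011101)
  MOV R4, 65  → R4 = 65 (0b01000001)
  AND R5, R4  → R5 = 29 AND 65 = 1 (0b00000001)
Final: R5 = 1

1


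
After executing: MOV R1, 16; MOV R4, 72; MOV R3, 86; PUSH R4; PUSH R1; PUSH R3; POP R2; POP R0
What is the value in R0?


Stack trace (top is rightmost):
  MOV R1, 16  → R1 = 16
  MOV R4, 72  → R4 = 72
  MOV R3, 86  → R3 = 86
  PUSH R4  → stack: [72]
  PUSH R1  → stack: [72, 16]
  PUSH R3  → stack: [72, 16, 86]
  POP R2  → R2 = 86, stack: [72, 16]
  POP R0  → R0 = 16, stack: [72]
Final: R0 = 16

16


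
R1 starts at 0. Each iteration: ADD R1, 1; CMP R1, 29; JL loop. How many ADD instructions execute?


Loop trace (R1 starts at 0, target 29, step 1):
  ADD #1: R1 = 0 + 1 = 1  → 1 < 29, loop
  ADD #2: R1 = 1 + 1 = 2  → 2 < 29, loop
  ADD #3: R1 = 2 + 1 = 3  → 3 < 29, loop
  ADD #4: R1 = 3 + 1 = 4  → 4 < 29, loop
  ADD #5: R1 = 4 + 1 = 5  → 5 < 29, loop
  ADD #6: R1 = 5 + 1 = 6  → 6 < 29, loop
  ADD #7: R1 = 6 + 1 = 7  → 7 < 29, loop
  ADD #8: R1 = 7 + 1 = 8  → 8 < 29, loop
  ADD #9: R1 = 8 + 1 = 9  → 9 < 29, loop
  ADD #10: R1 = 9 + 1 = 10  → 10 < 29, loop
  ADD #11: R1 = 10 + 1 = 11  → 11 < 29, loop
  ADD #12: R1 = 11 + 1 = 12  → 12 < 29, loop
  ADD #13: R1 = 12 + 1 = 13  → 13 < 29, loop
  ADD #14: R1 = 13 + 1 = 14  → 14 < 29, loop
  ADD #15: R1 = 14 + 1 = 15  → 15 < 29, loop
  ADD #16: R1 = 15 + 1 = 16  → 16 < 29, loop
  ADD #17: R1 = 16 + 1 = 17  → 17 < 29, loop
  ADD #18: R1 = 17 + 1 = 18  → 18 < 29, loop
  ADD #19: R1 = 18 + 1 = 19  → 19 < 29, loop
  ADD #20: R1 = 19 + 1 = 20  → 20 < 29, loop
  ADD #21: R1 = 20 + 1 = 21  → 21 < 29, loop
  ADD #22: R1 = 21 + 1 = 22  → 22 < 29, loop
  ADD #23: R1 = 22 + 1 = 23  → 23 < 29, loop
  ADD #24: R1 = 23 + 1 = 24  → 24 < 29, loop
  ADD #25: R1 = 24 + 1 = 25  → 25 < 29, loop
  ADD #26: R1 = 25 + 1 = 26  → 26 < 29, loop
  ADD #27: R1 = 26 + 1 = 27  → 27 < 29, loop
  ADD #28: R1 = 27 + 1 = 28  → 28 < 29, loop
  ADD #29: R1 = 28 + 1 = 29  → 29 >= 29, exit
Total ADD instructions: 29

29


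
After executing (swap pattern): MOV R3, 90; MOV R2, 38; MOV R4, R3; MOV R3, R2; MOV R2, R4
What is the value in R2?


Register state trace (swap pattern):
  MOV R3, 90  → R3 = 90
  MOV R2, 38  → R2 = 38
  MOV R4, R3  → R4 = 90  (save R3)
  MOV R3, R2  → R3 = 38  (R3 gets R2's value)
  MOV R2, R4  → R2 = 90  (R2 gets saved value)
Final: R2 = 90

90


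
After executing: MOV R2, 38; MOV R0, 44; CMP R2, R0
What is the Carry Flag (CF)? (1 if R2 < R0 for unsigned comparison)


Register state trace:
  MOV R2, 38  → R2 = 38
  MOV R0, 44  → R0 = 44
  CMP R2, R0  → unsigned 38 - 44: borrow occurs
  38 < 44, so CF = 1
CF = 1

1


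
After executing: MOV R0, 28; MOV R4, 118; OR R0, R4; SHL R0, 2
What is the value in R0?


Register state trace:
  MOV R0, 28  → R0 = 28 (0b00011100)
  MOV R4, 118  → R4 = 118 (0b01110110)
  OR R0, R4  → R0 = 28 OR 118 = 126 (0b01111110)
  SHL R0, 2  → R0 = 126 << 2 = 504
Final: R0 = 504

504


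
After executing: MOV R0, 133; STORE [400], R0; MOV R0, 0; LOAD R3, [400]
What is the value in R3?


Register and memory trace:
  MOV R0, 133  → R0 = 133
  STORE [400], R0  → mem[400] = 133
  MOV R0, 0  → R0 = 0
  LOAD R3, [400]  → R3 = mem[400] = 133
Final: R3 = 133

133


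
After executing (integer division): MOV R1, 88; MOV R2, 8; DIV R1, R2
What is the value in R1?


Register state trace:
  MOV R1, 88  → R1 = 88
  MOV R2, 8  → R2 = 8
  DIV R1, R2  → R1 = 88 // 8 = 11
Final: R1 = 11

11


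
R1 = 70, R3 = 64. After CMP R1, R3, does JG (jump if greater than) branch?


Trace:
  R1 = 70, R3 = 64
  CMP R1, R3  → compares 70 vs 64
  JG checks: is 70 greater than 64?
  70 > 64, so condition is true
Branch taken: Yes

Yes


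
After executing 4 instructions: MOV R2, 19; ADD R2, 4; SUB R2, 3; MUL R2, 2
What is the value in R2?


Register state trace:
  MOV R2, 19  → R2 = 19
  ADD R2, 4  → R2 = 19 + 4 = 23
  SUB R2, 3  → R2 = 23 - 3 = 20
  MUL R2, 2  → R2 = 20 * 2 = 40
Final: R2 = 40

40


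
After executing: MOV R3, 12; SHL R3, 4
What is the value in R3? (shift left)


Register state trace:
  MOV R3, 12  → R3 = 12
  SHL R3, 4  → R3 = 12 << 4 = 12 * 2^4 = 192
Final: R3 = 192

192


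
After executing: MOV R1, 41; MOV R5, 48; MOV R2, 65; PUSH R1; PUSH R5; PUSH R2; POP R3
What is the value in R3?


Stack trace (top is rightmost):
  MOV R1, 41  → R1 = 41
  MOV R5, 48  → R5 = 48
  MOV R2, 65  → R2 = 65
  PUSH R1  → stack: [41]
  PUSH R5  → stack: [41, 48]
  PUSH R2  → stack: [41, 48, 65]
  POP R3  → R3 = 65, stack: [41, 48]
Final: R3 = 65

65


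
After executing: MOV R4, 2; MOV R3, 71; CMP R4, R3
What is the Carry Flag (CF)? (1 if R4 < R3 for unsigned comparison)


Register state trace:
  MOV R4, 2  → R4 = 2
  MOV R3, 71  → R3 = 71
  CMP R4, R3  → unsigned 2 - 71: borrow occurs
  2 < 71, so CF = 1
CF = 1

1


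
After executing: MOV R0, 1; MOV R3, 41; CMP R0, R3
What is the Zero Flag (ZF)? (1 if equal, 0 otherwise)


Register state trace:
  MOV R0, 1  → R0 = 1
  MOV R3, 41  → R3 = 41
  CMP R0, R3  → computes 1 - 41 = -40
  Result is nonzero, so values are not equal
ZF = 0

0


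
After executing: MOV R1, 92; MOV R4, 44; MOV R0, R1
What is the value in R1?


Register state trace:
  MOV R1, 92  → R1 = 92
  MOV R4, 44  → R4 = 44
  MOV R0, R1  → R0 = 92
Final: R1 = 92

92


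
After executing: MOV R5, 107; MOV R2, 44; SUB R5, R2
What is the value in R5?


Register state trace:
  MOV R5, 107  → R5 = 107
  MOV R2, 44  → R2 = 44
  SUB R5, R2  → R5 = 107 - 44 = 63
Final: R5 = 63

63


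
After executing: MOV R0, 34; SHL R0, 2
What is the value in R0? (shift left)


Register state trace:
  MOV R0, 34  → R0 = 34
  SHL R0, 2  → R0 = 34 << 2 = 34 * 2^2 = 136
Final: R0 = 136

136


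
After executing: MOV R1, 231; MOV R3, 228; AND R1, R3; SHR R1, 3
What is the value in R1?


Register state trace:
  MOV R1, 231  → R1 = 231 (0b11100111)
  MOV R3, 228  → R3 = 228 (0b11100100)
  AND R1, R3  → R1 = 231 AND 228 = 228 (0b11100100)
  SHR R1, 3  → R1 = 228 >> 3 = 28
Final: R1 = 28

28


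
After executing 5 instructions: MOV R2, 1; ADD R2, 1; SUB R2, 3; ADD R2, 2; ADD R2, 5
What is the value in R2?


Register state trace:
  MOV R2, 1  → R2 = 1
  ADD R2, 1  → R2 = 1 + 1 = 2
  SUB R2, 3  → R2 = 2 - 3 = -1
  ADD R2, 2  → R2 = -1 + 2 = 1
  ADD R2, 5  → R2 = 1 + 5 = 6
Final: R2 = 6

6


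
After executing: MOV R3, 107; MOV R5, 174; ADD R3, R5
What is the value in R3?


Register state trace:
  MOV R3, 107  → R3 = 107
  MOV R5, 174  → R5 = 174
  ADD R3, R5  → R3 = 107 + 174 = 281
Final: R3 = 281

281


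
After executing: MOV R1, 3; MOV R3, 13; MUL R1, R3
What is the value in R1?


Register state trace:
  MOV R1, 3  → R1 = 3
  MOV R3, 13  → R3 = 13
  MUL R1, R3  → R1 = 3 * 13 = 39
Final: R1 = 39

39


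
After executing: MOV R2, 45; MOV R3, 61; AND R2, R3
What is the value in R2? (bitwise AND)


Register state trace:
  MOV R2, 45  → R2 = 45 (0b00101101)
  MOV R3, 61  → R3 = 61 (0b00111101)
  AND R2, R3  → R2 = 45 AND 61 = 45 (0b00101101)
Final: R2 = 45

45


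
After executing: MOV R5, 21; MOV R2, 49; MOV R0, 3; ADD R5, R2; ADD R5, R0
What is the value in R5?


Register state trace:
  MOV R5, 21  → R5 = 21
  MOV R2, 49  → R2 = 49
  MOV R0, 3  → R0 = 3
  ADD R5, R2  → R5 = 21 + 49 = 70
  ADD R5, R0  → R5 = 70 + 3 = 73
Final: R5 = 73

73


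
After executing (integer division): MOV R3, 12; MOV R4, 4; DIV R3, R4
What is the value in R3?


Register state trace:
  MOV R3, 12  → R3 = 12
  MOV R4, 4  → R4 = 4
  DIV R3, R4  → R3 = 12 // 4 = 3
Final: R3 = 3

3


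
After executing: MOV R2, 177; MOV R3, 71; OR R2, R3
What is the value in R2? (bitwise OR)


Register state trace:
  MOV R2, 177  → R2 = 177 (0b10110001)
  MOV R3, 71  → R3 = 71 (0b01000111)
  OR R2, R3   → R2 = 177 OR 71 = 247 (0b11110111)
Final: R2 = 247

247


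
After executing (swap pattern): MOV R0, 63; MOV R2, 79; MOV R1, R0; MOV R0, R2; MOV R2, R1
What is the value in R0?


Register state trace (swap pattern):
  MOV R0, 63  → R0 = 63
  MOV R2, 79  → R2 = 79
  MOV R1, R0  → R1 = 63  (save R0)
  MOV R0, R2  → R0 = 79  (R0 gets R2's value)
  MOV R2, R1  → R2 = 63  (R2 gets saved value)
Final: R0 = 79

79


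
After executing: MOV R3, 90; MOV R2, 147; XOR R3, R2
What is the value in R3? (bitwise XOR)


Register state trace:
  MOV R3, 90  → R3 = 90 (0b01011010)
  MOV R2, 147  → R2 = 147 (0b10010011)
  XOR R3, R2  → R3 = 90 XOR 147 = 201 (0b11001001)
Final: R3 = 201

201


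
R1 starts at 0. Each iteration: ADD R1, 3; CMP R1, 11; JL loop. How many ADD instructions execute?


Loop trace (R1 starts at 0, target 11, step 3):
  ADD #1: R1 = 0 + 3 = 3  → 3 < 11, loop
  ADD #2: R1 = 3 + 3 = 6  → 6 < 11, loop
  ADD #3: R1 = 6 + 3 = 9  → 9 < 11, loop
  ADD #4: R1 = 9 + 3 = 12  → 12 >= 11, exit
Total ADD instructions: 4

4


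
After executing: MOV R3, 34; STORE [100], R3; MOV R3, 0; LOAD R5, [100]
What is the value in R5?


Register and memory trace:
  MOV R3, 34  → R3 = 34
  STORE [100], R3  → mem[100] = 34
  MOV R3, 0  → R3 = 0
  LOAD R5, [100]  → R5 = mem[100] = 34
Final: R5 = 34

34


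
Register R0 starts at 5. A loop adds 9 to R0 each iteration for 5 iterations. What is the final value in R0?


Starting value: R0 = 5
  Iter 1: R0 = 5 + 9 = 14
  Iter 2: R0 = 14 + 9 = 23
  Iter 3: R0 = 23 + 9 = 32
  Iter 4: R0 = 32 + 9 = 41
  Iter 5: R0 = 41 + 9 = 50
Final: R0 = 50

50


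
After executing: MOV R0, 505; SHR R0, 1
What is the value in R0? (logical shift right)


Register state trace:
  MOV R0, 505  → R0 = 505
  SHR R0, 1  → R0 = 505 >> 1 = 505 // 2^1 = 252
Final: R0 = 252

252


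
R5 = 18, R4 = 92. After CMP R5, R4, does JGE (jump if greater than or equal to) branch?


Trace:
  R5 = 18, R4 = 92
  CMP R5, R4  → compares 18 vs 92
  JGE checks: is 18 greater than or equal to 92?
  18 < 92, so condition is false
Branch taken: No

No


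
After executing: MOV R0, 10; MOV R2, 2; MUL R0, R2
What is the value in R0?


Register state trace:
  MOV R0, 10  → R0 = 10
  MOV R2, 2  → R2 = 2
  MUL R0, R2  → R0 = 10 * 2 = 20
Final: R0 = 20

20


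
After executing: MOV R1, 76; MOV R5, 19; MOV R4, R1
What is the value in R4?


Register state trace:
  MOV R1, 76  → R1 = 76
  MOV R5, 19  → R5 = 19
  MOV R4, R1  → R4 = 76
Final: R4 = 76

76


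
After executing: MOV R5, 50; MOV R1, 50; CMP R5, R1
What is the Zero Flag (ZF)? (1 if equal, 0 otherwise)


Register state trace:
  MOV R5, 50  → R5 = 50
  MOV R1, 50  → R1 = 50
  CMP R5, R1  → computes 50 - 50 = 0
  Result is zero, so values are equal
ZF = 1

1


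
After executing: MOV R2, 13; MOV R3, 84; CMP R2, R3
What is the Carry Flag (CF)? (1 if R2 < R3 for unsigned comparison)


Register state trace:
  MOV R2, 13  → R2 = 13
  MOV R3, 84  → R3 = 84
  CMP R2, R3  → unsigned 13 - 84: borrow occurs
  13 < 84, so CF = 1
CF = 1

1


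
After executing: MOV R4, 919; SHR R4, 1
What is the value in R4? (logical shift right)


Register state trace:
  MOV R4, 919  → R4 = 919
  SHR R4, 1  → R4 = 919 >> 1 = 919 // 2^1 = 459
Final: R4 = 459

459


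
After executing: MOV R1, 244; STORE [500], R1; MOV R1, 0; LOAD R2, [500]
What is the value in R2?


Register and memory trace:
  MOV R1, 244  → R1 = 244
  STORE [500], R1  → mem[500] = 244
  MOV R1, 0  → R1 = 0
  LOAD R2, [500]  → R2 = mem[500] = 244
Final: R2 = 244

244


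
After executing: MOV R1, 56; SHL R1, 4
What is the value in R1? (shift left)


Register state trace:
  MOV R1, 56  → R1 = 56
  SHL R1, 4  → R1 = 56 << 4 = 56 * 2^4 = 896
Final: R1 = 896

896


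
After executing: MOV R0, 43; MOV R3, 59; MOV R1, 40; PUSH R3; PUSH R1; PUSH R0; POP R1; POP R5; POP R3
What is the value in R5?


Stack trace (top is rightmost):
  MOV R0, 43  → R0 = 43
  MOV R3, 59  → R3 = 59
  MOV R1, 40  → R1 = 40
  PUSH R3  → stack: [59]
  PUSH R1  → stack: [59, 40]
  PUSH R0  → stack: [59, 40, 43]
  POP R1  → R1 = 43, stack: [59, 40]
  POP R5  → R5 = 40, stack: [59]
  POP R3  → R3 = 59, stack: []
Final: R5 = 40

40


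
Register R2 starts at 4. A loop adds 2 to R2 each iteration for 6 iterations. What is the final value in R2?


Starting value: R2 = 4
  Iter 1: R2 = 4 + 2 = 6
  Iter 2: R2 = 6 + 2 = 8
  Iter 3: R2 = 8 + 2 = 10
  Iter 4: R2 = 10 + 2 = 12
  Iter 5: R2 = 12 + 2 = 14
  Iter 6: R2 = 14 + 2 = 16
Final: R2 = 16

16


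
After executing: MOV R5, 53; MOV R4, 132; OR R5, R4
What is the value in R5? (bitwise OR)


Register state trace:
  MOV R5, 53  → R5 = 53 (0b00110101)
  MOV R4, 132  → R4 = 132 (0b10000100)
  OR R5, R4   → R5 = 53 OR 132 = 181 (0b10110101)
Final: R5 = 181

181


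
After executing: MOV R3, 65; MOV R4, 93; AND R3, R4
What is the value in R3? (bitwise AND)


Register state trace:
  MOV R3, 65  → R3 = 65 (0b01000001)
  MOV R4, 93  → R4 = 93 (0b01011101)
  AND R3, R4  → R3 = 65 AND 93 = 65 (0b01000001)
Final: R3 = 65

65


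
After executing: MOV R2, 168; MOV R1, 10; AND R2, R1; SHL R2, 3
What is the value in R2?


Register state trace:
  MOV R2, 168  → R2 = 168 (0b10101000)
  MOV R1, 10  → R1 = 10 (0b00001010)
  AND R2, R1  → R2 = 168 AND 10 = 8 (0b00001000)
  SHL R2, 3  → R2 = 8 << 3 = 64
Final: R2 = 64

64


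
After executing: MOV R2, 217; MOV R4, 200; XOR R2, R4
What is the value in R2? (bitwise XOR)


Register state trace:
  MOV R2, 217  → R2 = 217 (0b11011001)
  MOV R4, 200  → R4 = 200 (0b11001000)
  XOR R2, R4  → R2 = 217 XOR 200 = 17 (0b00010001)
Final: R2 = 17

17


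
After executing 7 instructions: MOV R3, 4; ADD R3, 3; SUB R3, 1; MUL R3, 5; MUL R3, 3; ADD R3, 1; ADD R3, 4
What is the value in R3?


Register state trace:
  MOV R3, 4  → R3 = 4
  ADD R3, 3  → R3 = 4 + 3 = 7
  SUB R3, 1  → R3 = 7 - 1 = 6
  MUL R3, 5  → R3 = 6 * 5 = 30
  MUL R3, 3  → R3 = 30 * 3 = 90
  ADD R3, 1  → R3 = 90 + 1 = 91
  ADD R3, 4  → R3 = 91 + 4 = 95
Final: R3 = 95

95


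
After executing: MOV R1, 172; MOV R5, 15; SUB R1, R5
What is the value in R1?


Register state trace:
  MOV R1, 172  → R1 = 172
  MOV R5, 15  → R5 = 15
  SUB R1, R5  → R1 = 172 - 15 = 157
Final: R1 = 157

157


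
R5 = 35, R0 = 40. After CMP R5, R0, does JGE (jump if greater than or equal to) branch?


Trace:
  R5 = 35, R0 = 40
  CMP R5, R0  → compares 35 vs 40
  JGE checks: is 35 greater than or equal to 40?
  35 < 40, so condition is false
Branch taken: No

No


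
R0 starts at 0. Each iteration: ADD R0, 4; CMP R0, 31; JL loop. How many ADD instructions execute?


Loop trace (R0 starts at 0, target 31, step 4):
  ADD #1: R0 = 0 + 4 = 4  → 4 < 31, loop
  ADD #2: R0 = 4 + 4 = 8  → 8 < 31, loop
  ADD #3: R0 = 8 + 4 = 12  → 12 < 31, loop
  ADD #4: R0 = 12 + 4 = 16  → 16 < 31, loop
  ADD #5: R0 = 16 + 4 = 20  → 20 < 31, loop
  ADD #6: R0 = 20 + 4 = 24  → 24 < 31, loop
  ADD #7: R0 = 24 + 4 = 28  → 28 < 31, loop
  ADD #8: R0 = 28 + 4 = 32  → 32 >= 31, exit
Total ADD instructions: 8

8


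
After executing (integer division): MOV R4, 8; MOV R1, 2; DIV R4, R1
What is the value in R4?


Register state trace:
  MOV R4, 8  → R4 = 8
  MOV R1, 2  → R1 = 2
  DIV R4, R1  → R4 = 8 // 2 = 4
Final: R4 = 4

4


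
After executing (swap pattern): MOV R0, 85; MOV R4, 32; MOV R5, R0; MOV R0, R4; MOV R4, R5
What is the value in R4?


Register state trace (swap pattern):
  MOV R0, 85  → R0 = 85
  MOV R4, 32  → R4 = 32
  MOV R5, R0  → R5 = 85  (save R0)
  MOV R0, R4  → R0 = 32  (R0 gets R4's value)
  MOV R4, R5  → R4 = 85  (R4 gets saved value)
Final: R4 = 85

85


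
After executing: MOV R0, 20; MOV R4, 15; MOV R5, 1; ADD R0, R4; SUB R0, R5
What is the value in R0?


Register state trace:
  MOV R0, 20  → R0 = 20
  MOV R4, 15  → R4 = 15
  MOV R5, 1  → R5 = 1
  ADD R0, R4  → R0 = 20 + 15 = 35
  SUB R0, R5  → R0 = 35 - 1 = 34
Final: R0 = 34

34


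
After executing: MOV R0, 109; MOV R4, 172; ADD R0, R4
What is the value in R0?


Register state trace:
  MOV R0, 109  → R0 = 109
  MOV R4, 172  → R4 = 172
  ADD R0, R4  → R0 = 109 + 172 = 281
Final: R0 = 281

281


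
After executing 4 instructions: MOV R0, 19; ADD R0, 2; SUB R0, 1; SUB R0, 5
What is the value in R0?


Register state trace:
  MOV R0, 19  → R0 = 19
  ADD R0, 2  → R0 = 19 + 2 = 21
  SUB R0, 1  → R0 = 21 - 1 = 20
  SUB R0, 5  → R0 = 20 - 5 = 15
Final: R0 = 15

15


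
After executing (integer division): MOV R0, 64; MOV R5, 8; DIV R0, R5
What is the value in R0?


Register state trace:
  MOV R0, 64  → R0 = 64
  MOV R5, 8  → R5 = 8
  DIV R0, R5  → R0 = 64 // 8 = 8
Final: R0 = 8

8


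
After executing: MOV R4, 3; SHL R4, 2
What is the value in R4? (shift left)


Register state trace:
  MOV R4, 3  → R4 = 3
  SHL R4, 2  → R4 = 3 << 2 = 3 * 2^2 = 12
Final: R4 = 12

12


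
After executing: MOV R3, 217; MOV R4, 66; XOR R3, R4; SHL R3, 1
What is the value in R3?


Register state trace:
  MOV R3, 217  → R3 = 217 (0b11011001)
  MOV R4, 66  → R4 = 66 (0b01000010)
  XOR R3, R4  → R3 = 217 XOR 66 = 155 (0b10011011)
  SHL R3, 1  → R3 = 155 << 1 = 310
Final: R3 = 310

310


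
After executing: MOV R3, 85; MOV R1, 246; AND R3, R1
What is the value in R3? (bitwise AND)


Register state trace:
  MOV R3, 85  → R3 = 85 (0b01010101)
  MOV R1, 246  → R1 = 246 (0b11110110)
  AND R3, R1  → R3 = 85 AND 246 = 84 (0b01010100)
Final: R3 = 84

84


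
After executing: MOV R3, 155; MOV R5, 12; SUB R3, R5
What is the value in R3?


Register state trace:
  MOV R3, 155  → R3 = 155
  MOV R5, 12  → R5 = 12
  SUB R3, R5  → R3 = 155 - 12 = 143
Final: R3 = 143

143


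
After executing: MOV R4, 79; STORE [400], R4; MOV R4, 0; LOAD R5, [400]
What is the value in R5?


Register and memory trace:
  MOV R4, 79  → R4 = 79
  STORE [400], R4  → mem[400] = 79
  MOV R4, 0  → R4 = 0
  LOAD R5, [400]  → R5 = mem[400] = 79
Final: R5 = 79

79


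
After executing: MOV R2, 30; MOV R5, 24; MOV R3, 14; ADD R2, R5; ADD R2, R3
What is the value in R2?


Register state trace:
  MOV R2, 30  → R2 = 30
  MOV R5, 24  → R5 = 24
  MOV R3, 14  → R3 = 14
  ADD R2, R5  → R2 = 30 + 24 = 54
  ADD R2, R3  → R2 = 54 + 14 = 68
Final: R2 = 68

68


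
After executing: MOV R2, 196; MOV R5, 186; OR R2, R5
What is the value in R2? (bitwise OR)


Register state trace:
  MOV R2, 196  → R2 = 196 (0b11000100)
  MOV R5, 186  → R5 = 186 (0b10111010)
  OR R2, R5   → R2 = 196 OR 186 = 254 (0b11111110)
Final: R2 = 254

254


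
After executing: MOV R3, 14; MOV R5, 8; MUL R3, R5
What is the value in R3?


Register state trace:
  MOV R3, 14  → R3 = 14
  MOV R5, 8  → R5 = 8
  MUL R3, R5  → R3 = 14 * 8 = 112
Final: R3 = 112

112


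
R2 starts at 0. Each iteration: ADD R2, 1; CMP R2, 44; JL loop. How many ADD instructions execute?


Loop trace (R2 starts at 0, target 44, step 1):
  ADD #1: R2 = 0 + 1 = 1  → 1 < 44, loop
  ADD #2: R2 = 1 + 1 = 2  → 2 < 44, loop
  ADD #3: R2 = 2 + 1 = 3  → 3 < 44, loop
  ADD #4: R2 = 3 + 1 = 4  → 4 < 44, loop
  ADD #5: R2 = 4 + 1 = 5  → 5 < 44, loop
  ADD #6: R2 = 5 + 1 = 6  → 6 < 44, loop
  ADD #7: R2 = 6 + 1 = 7  → 7 < 44, loop
  ADD #8: R2 = 7 + 1 = 8  → 8 < 44, loop
  ADD #9: R2 = 8 + 1 = 9  → 9 < 44, loop
  ADD #10: R2 = 9 + 1 = 10  → 10 < 44, loop
  ADD #11: R2 = 10 + 1 = 11  → 11 < 44, loop
  ADD #12: R2 = 11 + 1 = 12  → 12 < 44, loop
  ADD #13: R2 = 12 + 1 = 13  → 13 < 44, loop
  ADD #14: R2 = 13 + 1 = 14  → 14 < 44, loop
  ADD #15: R2 = 14 + 1 = 15  → 15 < 44, loop
  ADD #16: R2 = 15 + 1 = 16  → 16 < 44, loop
  ADD #17: R2 = 16 + 1 = 17  → 17 < 44, loop
  ADD #18: R2 = 17 + 1 = 18  → 18 < 44, loop
  ADD #19: R2 = 18 + 1 = 19  → 19 < 44, loop
  ADD #20: R2 = 19 + 1 = 20  → 20 < 44, loop
  ADD #21: R2 = 20 + 1 = 21  → 21 < 44, loop
  ADD #22: R2 = 21 + 1 = 22  → 22 < 44, loop
  ADD #23: R2 = 22 + 1 = 23  → 23 < 44, loop
  ADD #24: R2 = 23 + 1 = 24  → 24 < 44, loop
  ADD #25: R2 = 24 + 1 = 25  → 25 < 44, loop
  ADD #26: R2 = 25 + 1 = 26  → 26 < 44, loop
  ADD #27: R2 = 26 + 1 = 27  → 27 < 44, loop
  ADD #28: R2 = 27 + 1 = 28  → 28 < 44, loop
  ADD #29: R2 = 28 + 1 = 29  → 29 < 44, loop
  ADD #30: R2 = 29 + 1 = 30  → 30 < 44, loop
  ADD #31: R2 = 30 + 1 = 31  → 31 < 44, loop
  ADD #32: R2 = 31 + 1 = 32  → 32 < 44, loop
  ADD #33: R2 = 32 + 1 = 33  → 33 < 44, loop
  ADD #34: R2 = 33 + 1 = 34  → 34 < 44, loop
  ADD #35: R2 = 34 + 1 = 35  → 35 < 44, loop
  ADD #36: R2 = 35 + 1 = 36  → 36 < 44, loop
  ADD #37: R2 = 36 + 1 = 37  → 37 < 44, loop
  ADD #38: R2 = 37 + 1 = 38  → 38 < 44, loop
  ADD #39: R2 = 38 + 1 = 39  → 39 < 44, loop
  ADD #40: R2 = 39 + 1 = 40  → 40 < 44, loop
  ADD #41: R2 = 40 + 1 = 41  → 41 < 44, loop
  ADD #42: R2 = 41 + 1 = 42  → 42 < 44, loop
  ADD #43: R2 = 42 + 1 = 43  → 43 < 44, loop
  ADD #44: R2 = 43 + 1 = 44  → 44 >= 44, exit
Total ADD instructions: 44

44


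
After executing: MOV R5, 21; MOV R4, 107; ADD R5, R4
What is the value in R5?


Register state trace:
  MOV R5, 21  → R5 = 21
  MOV R4, 107  → R4 = 107
  ADD R5, R4  → R5 = 21 + 107 = 128
Final: R5 = 128

128


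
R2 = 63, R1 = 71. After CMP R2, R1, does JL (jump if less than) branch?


Trace:
  R2 = 63, R1 = 71
  CMP R2, R1  → compares 63 vs 71
  JL checks: is 63 less than 71?
  63 < 71, so condition is true
Branch taken: Yes

Yes


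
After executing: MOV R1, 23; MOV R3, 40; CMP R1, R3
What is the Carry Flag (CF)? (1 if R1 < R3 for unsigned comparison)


Register state trace:
  MOV R1, 23  → R1 = 23
  MOV R3, 40  → R3 = 40
  CMP R1, R3  → unsigned 23 - 40: borrow occurs
  23 < 40, so CF = 1
CF = 1

1


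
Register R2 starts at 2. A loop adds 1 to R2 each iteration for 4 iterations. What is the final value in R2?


Starting value: R2 = 2
  Iter 1: R2 = 2 + 1 = 3
  Iter 2: R2 = 3 + 1 = 4
  Iter 3: R2 = 4 + 1 = 5
  Iter 4: R2 = 5 + 1 = 6
Final: R2 = 6

6


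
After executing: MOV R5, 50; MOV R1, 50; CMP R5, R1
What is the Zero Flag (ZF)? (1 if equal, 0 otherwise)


Register state trace:
  MOV R5, 50  → R5 = 50
  MOV R1, 50  → R1 = 50
  CMP R5, R1  → computes 50 - 50 = 0
  Result is zero, so values are equal
ZF = 1

1


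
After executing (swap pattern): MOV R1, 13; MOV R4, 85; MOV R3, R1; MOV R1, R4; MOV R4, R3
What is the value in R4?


Register state trace (swap pattern):
  MOV R1, 13  → R1 = 13
  MOV R4, 85  → R4 = 85
  MOV R3, R1  → R3 = 13  (save R1)
  MOV R1, R4  → R1 = 85  (R1 gets R4's value)
  MOV R4, R3  → R4 = 13  (R4 gets saved value)
Final: R4 = 13

13


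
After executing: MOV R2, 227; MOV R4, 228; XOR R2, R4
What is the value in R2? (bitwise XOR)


Register state trace:
  MOV R2, 227  → R2 = 227 (0b11100011)
  MOV R4, 228  → R4 = 228 (0b11100100)
  XOR R2, R4  → R2 = 227 XOR 228 = 7 (0b00000111)
Final: R2 = 7

7


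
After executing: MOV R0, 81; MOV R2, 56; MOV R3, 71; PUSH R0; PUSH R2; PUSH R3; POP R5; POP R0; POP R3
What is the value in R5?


Stack trace (top is rightmost):
  MOV R0, 81  → R0 = 81
  MOV R2, 56  → R2 = 56
  MOV R3, 71  → R3 = 71
  PUSH R0  → stack: [81]
  PUSH R2  → stack: [81, 56]
  PUSH R3  → stack: [81, 56, 71]
  POP R5  → R5 = 71, stack: [81, 56]
  POP R0  → R0 = 56, stack: [81]
  POP R3  → R3 = 81, stack: []
Final: R5 = 71

71


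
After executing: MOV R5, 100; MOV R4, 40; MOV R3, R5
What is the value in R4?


Register state trace:
  MOV R5, 100  → R5 = 100
  MOV R4, 40  → R4 = 40
  MOV R3, R5  → R3 = 100
Final: R4 = 40

40


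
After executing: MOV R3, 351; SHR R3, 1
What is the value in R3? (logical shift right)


Register state trace:
  MOV R3, 351  → R3 = 351
  SHR R3, 1  → R3 = 351 >> 1 = 351 // 2^1 = 175
Final: R3 = 175

175


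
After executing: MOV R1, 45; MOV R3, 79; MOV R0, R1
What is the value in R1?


Register state trace:
  MOV R1, 45  → R1 = 45
  MOV R3, 79  → R3 = 79
  MOV R0, R1  → R0 = 45
Final: R1 = 45

45


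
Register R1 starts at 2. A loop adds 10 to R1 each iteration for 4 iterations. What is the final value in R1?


Starting value: R1 = 2
  Iter 1: R1 = 2 + 10 = 12
  Iter 2: R1 = 12 + 10 = 22
  Iter 3: R1 = 22 + 10 = 32
  Iter 4: R1 = 32 + 10 = 42
Final: R1 = 42

42


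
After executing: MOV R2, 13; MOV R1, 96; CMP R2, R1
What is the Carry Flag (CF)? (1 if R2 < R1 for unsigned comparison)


Register state trace:
  MOV R2, 13  → R2 = 13
  MOV R1, 96  → R1 = 96
  CMP R2, R1  → unsigned 13 - 96: borrow occurs
  13 < 96, so CF = 1
CF = 1

1


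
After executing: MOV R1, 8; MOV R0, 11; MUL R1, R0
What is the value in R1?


Register state trace:
  MOV R1, 8  → R1 = 8
  MOV R0, 11  → R0 = 11
  MUL R1, R0  → R1 = 8 * 11 = 88
Final: R1 = 88

88


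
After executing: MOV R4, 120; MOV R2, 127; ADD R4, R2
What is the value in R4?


Register state trace:
  MOV R4, 120  → R4 = 120
  MOV R2, 127  → R2 = 127
  ADD R4, R2  → R4 = 120 + 127 = 247
Final: R4 = 247

247


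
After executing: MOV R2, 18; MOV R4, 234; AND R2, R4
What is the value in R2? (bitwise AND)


Register state trace:
  MOV R2, 18  → R2 = 18 (0b00010010)
  MOV R4, 234  → R4 = 234 (0b11101010)
  AND R2, R4  → R2 = 18 AND 234 = 2 (0b00000010)
Final: R2 = 2

2


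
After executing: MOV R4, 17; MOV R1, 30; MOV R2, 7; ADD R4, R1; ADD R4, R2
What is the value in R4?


Register state trace:
  MOV R4, 17  → R4 = 17
  MOV R1, 30  → R1 = 30
  MOV R2, 7  → R2 = 7
  ADD R4, R1  → R4 = 17 + 30 = 47
  ADD R4, R2  → R4 = 47 + 7 = 54
Final: R4 = 54

54


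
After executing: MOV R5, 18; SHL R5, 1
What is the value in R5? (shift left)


Register state trace:
  MOV R5, 18  → R5 = 18
  SHL R5, 1  → R5 = 18 << 1 = 18 * 2^1 = 36
Final: R5 = 36

36


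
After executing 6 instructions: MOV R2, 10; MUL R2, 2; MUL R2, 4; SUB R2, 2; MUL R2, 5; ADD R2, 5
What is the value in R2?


Register state trace:
  MOV R2, 10  → R2 = 10
  MUL R2, 2  → R2 = 10 * 2 = 20
  MUL R2, 4  → R2 = 20 * 4 = 80
  SUB R2, 2  → R2 = 80 - 2 = 78
  MUL R2, 5  → R2 = 78 * 5 = 390
  ADD R2, 5  → R2 = 390 + 5 = 395
Final: R2 = 395

395


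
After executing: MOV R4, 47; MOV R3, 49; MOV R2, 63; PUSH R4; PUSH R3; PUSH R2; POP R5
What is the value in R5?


Stack trace (top is rightmost):
  MOV R4, 47  → R4 = 47
  MOV R3, 49  → R3 = 49
  MOV R2, 63  → R2 = 63
  PUSH R4  → stack: [47]
  PUSH R3  → stack: [47, 49]
  PUSH R2  → stack: [47, 49, 63]
  POP R5  → R5 = 63, stack: [47, 49]
Final: R5 = 63

63


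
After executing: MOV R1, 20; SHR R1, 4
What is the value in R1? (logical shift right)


Register state trace:
  MOV R1, 20  → R1 = 20
  SHR R1, 4  → R1 = 20 >> 4 = 20 // 2^4 = 1
Final: R1 = 1

1


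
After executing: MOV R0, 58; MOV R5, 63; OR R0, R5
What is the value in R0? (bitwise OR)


Register state trace:
  MOV R0, 58  → R0 = 58 (0b00111010)
  MOV R5, 63  → R5 = 63 (0b00111111)
  OR R0, R5   → R0 = 58 OR 63 = 63 (0b00111111)
Final: R0 = 63

63


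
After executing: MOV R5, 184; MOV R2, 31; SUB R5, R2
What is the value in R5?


Register state trace:
  MOV R5, 184  → R5 = 184
  MOV R2, 31  → R2 = 31
  SUB R5, R2  → R5 = 184 - 31 = 153
Final: R5 = 153

153


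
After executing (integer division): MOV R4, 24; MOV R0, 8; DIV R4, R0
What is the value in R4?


Register state trace:
  MOV R4, 24  → R4 = 24
  MOV R0, 8  → R0 = 8
  DIV R4, R0  → R4 = 24 // 8 = 3
Final: R4 = 3

3


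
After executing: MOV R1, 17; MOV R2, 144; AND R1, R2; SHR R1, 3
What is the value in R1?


Register state trace:
  MOV R1, 17  → R1 = 17 (0b00010001)
  MOV R2, 144  → R2 = 144 (0b10010000)
  AND R1, R2  → R1 = 17 AND 144 = 16 (0b00010000)
  SHR R1, 3  → R1 = 16 >> 3 = 2
Final: R1 = 2

2


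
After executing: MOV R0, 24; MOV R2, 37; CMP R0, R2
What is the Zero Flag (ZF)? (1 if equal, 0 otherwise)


Register state trace:
  MOV R0, 24  → R0 = 24
  MOV R2, 37  → R2 = 37
  CMP R0, R2  → computes 24 - 37 = -13
  Result is nonzero, so values are not equal
ZF = 0

0


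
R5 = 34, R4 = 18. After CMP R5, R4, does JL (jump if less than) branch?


Trace:
  R5 = 34, R4 = 18
  CMP R5, R4  → compares 34 vs 18
  JL checks: is 34 less than 18?
  34 > 18, so condition is false
Branch taken: No

No


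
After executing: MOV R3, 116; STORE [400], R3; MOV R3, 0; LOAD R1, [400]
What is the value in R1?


Register and memory trace:
  MOV R3, 116  → R3 = 116
  STORE [400], R3  → mem[400] = 116
  MOV R3, 0  → R3 = 0
  LOAD R1, [400]  → R1 = mem[400] = 116
Final: R1 = 116

116


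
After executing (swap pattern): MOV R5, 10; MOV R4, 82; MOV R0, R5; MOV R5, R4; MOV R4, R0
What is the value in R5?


Register state trace (swap pattern):
  MOV R5, 10  → R5 = 10
  MOV R4, 82  → R4 = 82
  MOV R0, R5  → R0 = 10  (save R5)
  MOV R5, R4  → R5 = 82  (R5 gets R4's value)
  MOV R4, R0  → R4 = 10  (R4 gets saved value)
Final: R5 = 82

82


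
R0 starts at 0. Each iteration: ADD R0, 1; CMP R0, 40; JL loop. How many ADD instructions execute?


Loop trace (R0 starts at 0, target 40, step 1):
  ADD #1: R0 = 0 + 1 = 1  → 1 < 40, loop
  ADD #2: R0 = 1 + 1 = 2  → 2 < 40, loop
  ADD #3: R0 = 2 + 1 = 3  → 3 < 40, loop
  ADD #4: R0 = 3 + 1 = 4  → 4 < 40, loop
  ADD #5: R0 = 4 + 1 = 5  → 5 < 40, loop
  ADD #6: R0 = 5 + 1 = 6  → 6 < 40, loop
  ADD #7: R0 = 6 + 1 = 7  → 7 < 40, loop
  ADD #8: R0 = 7 + 1 = 8  → 8 < 40, loop
  ADD #9: R0 = 8 + 1 = 9  → 9 < 40, loop
  ADD #10: R0 = 9 + 1 = 10  → 10 < 40, loop
  ADD #11: R0 = 10 + 1 = 11  → 11 < 40, loop
  ADD #12: R0 = 11 + 1 = 12  → 12 < 40, loop
  ADD #13: R0 = 12 + 1 = 13  → 13 < 40, loop
  ADD #14: R0 = 13 + 1 = 14  → 14 < 40, loop
  ADD #15: R0 = 14 + 1 = 15  → 15 < 40, loop
  ADD #16: R0 = 15 + 1 = 16  → 16 < 40, loop
  ADD #17: R0 = 16 + 1 = 17  → 17 < 40, loop
  ADD #18: R0 = 17 + 1 = 18  → 18 < 40, loop
  ADD #19: R0 = 18 + 1 = 19  → 19 < 40, loop
  ADD #20: R0 = 19 + 1 = 20  → 20 < 40, loop
  ADD #21: R0 = 20 + 1 = 21  → 21 < 40, loop
  ADD #22: R0 = 21 + 1 = 22  → 22 < 40, loop
  ADD #23: R0 = 22 + 1 = 23  → 23 < 40, loop
  ADD #24: R0 = 23 + 1 = 24  → 24 < 40, loop
  ADD #25: R0 = 24 + 1 = 25  → 25 < 40, loop
  ADD #26: R0 = 25 + 1 = 26  → 26 < 40, loop
  ADD #27: R0 = 26 + 1 = 27  → 27 < 40, loop
  ADD #28: R0 = 27 + 1 = 28  → 28 < 40, loop
  ADD #29: R0 = 28 + 1 = 29  → 29 < 40, loop
  ADD #30: R0 = 29 + 1 = 30  → 30 < 40, loop
  ADD #31: R0 = 30 + 1 = 31  → 31 < 40, loop
  ADD #32: R0 = 31 + 1 = 32  → 32 < 40, loop
  ADD #33: R0 = 32 + 1 = 33  → 33 < 40, loop
  ADD #34: R0 = 33 + 1 = 34  → 34 < 40, loop
  ADD #35: R0 = 34 + 1 = 35  → 35 < 40, loop
  ADD #36: R0 = 35 + 1 = 36  → 36 < 40, loop
  ADD #37: R0 = 36 + 1 = 37  → 37 < 40, loop
  ADD #38: R0 = 37 + 1 = 38  → 38 < 40, loop
  ADD #39: R0 = 38 + 1 = 39  → 39 < 40, loop
  ADD #40: R0 = 39 + 1 = 40  → 40 >= 40, exit
Total ADD instructions: 40

40
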